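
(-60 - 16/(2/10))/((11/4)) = -560/11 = -50.91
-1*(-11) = 11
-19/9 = -2.11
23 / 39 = 0.59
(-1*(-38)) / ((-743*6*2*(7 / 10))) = -95 / 15603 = -0.01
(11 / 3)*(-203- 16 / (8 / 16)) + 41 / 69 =-59414 / 69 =-861.07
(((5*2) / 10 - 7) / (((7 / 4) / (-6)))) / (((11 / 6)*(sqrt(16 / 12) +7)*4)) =648 / 1573 - 432*sqrt(3) / 11011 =0.34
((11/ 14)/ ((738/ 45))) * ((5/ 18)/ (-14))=-275/ 289296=-0.00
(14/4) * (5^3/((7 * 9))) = 6.94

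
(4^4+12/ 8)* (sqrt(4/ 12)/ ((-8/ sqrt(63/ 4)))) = -515* sqrt(21)/ 32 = -73.75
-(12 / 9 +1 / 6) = -3 / 2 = -1.50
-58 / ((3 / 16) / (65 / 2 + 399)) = -400432 / 3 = -133477.33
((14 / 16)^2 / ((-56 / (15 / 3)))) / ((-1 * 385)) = 1 / 5632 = 0.00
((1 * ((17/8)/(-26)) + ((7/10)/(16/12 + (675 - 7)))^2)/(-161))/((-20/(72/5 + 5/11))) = -350003671739/928302094720000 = -0.00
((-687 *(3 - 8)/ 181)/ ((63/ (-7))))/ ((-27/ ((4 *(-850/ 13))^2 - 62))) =5337.27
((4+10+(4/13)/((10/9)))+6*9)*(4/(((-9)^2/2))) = 6.74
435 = 435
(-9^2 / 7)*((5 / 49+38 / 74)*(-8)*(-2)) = -1446336 / 12691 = -113.97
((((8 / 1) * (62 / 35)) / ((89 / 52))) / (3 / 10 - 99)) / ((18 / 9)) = -25792 / 614901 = -0.04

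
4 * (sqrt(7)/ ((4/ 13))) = 13 * sqrt(7) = 34.39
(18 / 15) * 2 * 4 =48 / 5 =9.60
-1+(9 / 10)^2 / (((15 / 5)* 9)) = -97 / 100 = -0.97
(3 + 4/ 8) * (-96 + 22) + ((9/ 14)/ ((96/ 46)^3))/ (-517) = -23035613063/ 88940544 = -259.00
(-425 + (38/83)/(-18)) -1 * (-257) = -125515/747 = -168.03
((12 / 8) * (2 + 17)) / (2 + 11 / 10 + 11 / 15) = 171 / 23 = 7.43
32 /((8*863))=4 /863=0.00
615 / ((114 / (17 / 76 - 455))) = -7085415 / 2888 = -2453.40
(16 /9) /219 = 16 /1971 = 0.01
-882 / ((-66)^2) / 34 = -49 / 8228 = -0.01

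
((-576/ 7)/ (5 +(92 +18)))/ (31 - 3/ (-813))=-78048/ 3381805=-0.02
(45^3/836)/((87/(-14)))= -212625/12122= -17.54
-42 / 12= -7 / 2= -3.50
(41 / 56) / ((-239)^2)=41 / 3198776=0.00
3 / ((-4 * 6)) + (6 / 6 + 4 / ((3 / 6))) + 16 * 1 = 199 / 8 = 24.88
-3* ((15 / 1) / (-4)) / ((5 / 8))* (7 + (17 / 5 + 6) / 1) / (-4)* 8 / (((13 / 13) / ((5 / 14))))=-1476 / 7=-210.86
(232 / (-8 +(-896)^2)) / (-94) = -29 / 9432994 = -0.00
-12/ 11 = -1.09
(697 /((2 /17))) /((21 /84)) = 23698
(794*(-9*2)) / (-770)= 7146 / 385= 18.56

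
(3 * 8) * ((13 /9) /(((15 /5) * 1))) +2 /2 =113 /9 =12.56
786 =786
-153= -153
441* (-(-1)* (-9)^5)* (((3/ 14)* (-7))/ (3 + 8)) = 78121827/ 22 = 3550992.14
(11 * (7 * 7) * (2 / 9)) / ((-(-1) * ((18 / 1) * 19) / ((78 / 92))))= 7007 / 23598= 0.30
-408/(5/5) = -408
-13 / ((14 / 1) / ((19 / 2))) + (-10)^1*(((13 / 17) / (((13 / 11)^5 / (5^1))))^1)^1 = -345399039 / 13595036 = -25.41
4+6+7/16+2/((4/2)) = 183/16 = 11.44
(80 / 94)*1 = 40 / 47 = 0.85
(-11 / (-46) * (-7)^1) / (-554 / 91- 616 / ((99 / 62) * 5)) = 315315 / 15680572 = 0.02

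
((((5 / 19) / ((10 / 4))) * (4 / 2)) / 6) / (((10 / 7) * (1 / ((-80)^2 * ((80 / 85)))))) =143360 / 969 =147.95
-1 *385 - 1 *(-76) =-309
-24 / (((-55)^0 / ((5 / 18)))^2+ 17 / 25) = -600 / 341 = -1.76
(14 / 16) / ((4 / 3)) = 21 / 32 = 0.66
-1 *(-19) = 19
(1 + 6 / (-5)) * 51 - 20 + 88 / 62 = -4461 / 155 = -28.78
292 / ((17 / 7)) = 120.24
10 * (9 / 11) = 90 / 11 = 8.18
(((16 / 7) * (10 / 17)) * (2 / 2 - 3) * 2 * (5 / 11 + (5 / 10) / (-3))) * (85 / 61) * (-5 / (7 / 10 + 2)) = 1520000 / 380457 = 4.00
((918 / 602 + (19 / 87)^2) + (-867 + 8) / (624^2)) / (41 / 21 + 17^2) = 51596731843 / 9559437355520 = 0.01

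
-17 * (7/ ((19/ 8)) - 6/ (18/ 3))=-629/ 19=-33.11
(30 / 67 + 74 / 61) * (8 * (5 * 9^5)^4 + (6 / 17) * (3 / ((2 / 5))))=7014729816566666779601285460 / 69479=100961870731683915709801.30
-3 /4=-0.75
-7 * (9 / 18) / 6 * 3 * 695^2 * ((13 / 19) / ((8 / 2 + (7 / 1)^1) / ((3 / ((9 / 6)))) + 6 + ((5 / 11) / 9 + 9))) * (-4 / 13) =669472650 / 77311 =8659.47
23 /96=0.24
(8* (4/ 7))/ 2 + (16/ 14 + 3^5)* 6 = 1467.14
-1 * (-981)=981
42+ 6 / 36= 253 / 6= 42.17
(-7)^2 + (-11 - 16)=22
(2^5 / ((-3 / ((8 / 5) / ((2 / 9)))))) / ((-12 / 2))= 64 / 5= 12.80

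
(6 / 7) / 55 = 6 / 385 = 0.02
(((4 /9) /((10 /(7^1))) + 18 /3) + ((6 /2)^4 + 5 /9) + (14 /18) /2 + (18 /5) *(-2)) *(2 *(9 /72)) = 20.26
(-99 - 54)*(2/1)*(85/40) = -2601/4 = -650.25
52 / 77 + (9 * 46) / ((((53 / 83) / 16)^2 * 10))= 28110495716 / 1081465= 25992.98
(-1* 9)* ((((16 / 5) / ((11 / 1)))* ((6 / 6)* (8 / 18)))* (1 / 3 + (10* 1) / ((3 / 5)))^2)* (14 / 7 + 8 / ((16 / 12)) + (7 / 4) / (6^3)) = -363562 / 135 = -2693.05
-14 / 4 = -3.50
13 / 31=0.42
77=77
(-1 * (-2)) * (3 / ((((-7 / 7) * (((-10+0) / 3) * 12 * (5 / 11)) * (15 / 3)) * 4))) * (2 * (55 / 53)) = 363 / 10600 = 0.03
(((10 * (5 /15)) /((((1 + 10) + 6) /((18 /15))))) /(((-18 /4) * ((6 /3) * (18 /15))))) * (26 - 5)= -0.46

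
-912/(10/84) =-38304/5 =-7660.80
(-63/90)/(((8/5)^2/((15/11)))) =-525/1408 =-0.37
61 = 61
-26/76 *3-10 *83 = -31579/38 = -831.03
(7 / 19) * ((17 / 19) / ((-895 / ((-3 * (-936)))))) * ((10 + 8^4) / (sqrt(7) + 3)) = -2058042168 / 323095 + 686014056 * sqrt(7) / 323095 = -752.16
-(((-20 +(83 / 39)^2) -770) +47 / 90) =1326563 / 1690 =784.95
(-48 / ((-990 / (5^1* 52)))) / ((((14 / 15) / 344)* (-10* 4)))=-8944 / 77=-116.16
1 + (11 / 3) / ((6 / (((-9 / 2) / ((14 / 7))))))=-3 / 8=-0.38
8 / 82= 4 / 41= 0.10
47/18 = 2.61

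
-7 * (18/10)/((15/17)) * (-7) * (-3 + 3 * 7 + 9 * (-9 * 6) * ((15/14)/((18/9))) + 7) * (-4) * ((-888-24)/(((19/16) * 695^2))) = -361363968/2415125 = -149.63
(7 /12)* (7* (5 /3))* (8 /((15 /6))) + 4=232 /9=25.78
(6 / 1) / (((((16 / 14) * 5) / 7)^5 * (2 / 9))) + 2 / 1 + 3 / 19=149108202737 / 1945600000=76.64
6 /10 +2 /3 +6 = 109 /15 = 7.27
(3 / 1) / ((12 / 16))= 4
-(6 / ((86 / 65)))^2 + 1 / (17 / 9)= -20.04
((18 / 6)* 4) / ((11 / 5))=60 / 11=5.45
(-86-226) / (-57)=104 / 19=5.47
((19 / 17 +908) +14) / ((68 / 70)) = 549255 / 578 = 950.27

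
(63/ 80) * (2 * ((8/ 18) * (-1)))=-7/ 10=-0.70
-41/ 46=-0.89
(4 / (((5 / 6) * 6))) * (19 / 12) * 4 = 76 / 15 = 5.07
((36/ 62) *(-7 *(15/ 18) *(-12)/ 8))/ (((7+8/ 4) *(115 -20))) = 7/ 1178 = 0.01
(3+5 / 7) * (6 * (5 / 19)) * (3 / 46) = 0.38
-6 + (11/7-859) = -6044/7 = -863.43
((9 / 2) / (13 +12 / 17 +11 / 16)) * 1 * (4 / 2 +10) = 544 / 145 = 3.75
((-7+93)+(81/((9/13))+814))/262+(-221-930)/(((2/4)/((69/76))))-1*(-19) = -5144992/2489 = -2067.09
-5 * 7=-35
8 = 8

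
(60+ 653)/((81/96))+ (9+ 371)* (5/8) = 58457/54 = 1082.54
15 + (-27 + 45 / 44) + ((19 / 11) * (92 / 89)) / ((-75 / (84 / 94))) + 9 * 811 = 33534281087 / 4601300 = 7288.00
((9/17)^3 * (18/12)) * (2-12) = -10935/4913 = -2.23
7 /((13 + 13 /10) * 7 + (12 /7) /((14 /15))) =3430 /49949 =0.07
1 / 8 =0.12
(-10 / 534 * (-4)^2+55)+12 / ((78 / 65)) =64.70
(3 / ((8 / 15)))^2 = 31.64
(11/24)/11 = 1/24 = 0.04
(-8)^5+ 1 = -32767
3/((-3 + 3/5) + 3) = 5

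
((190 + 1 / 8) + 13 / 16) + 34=3599 / 16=224.94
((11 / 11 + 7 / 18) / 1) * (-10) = -13.89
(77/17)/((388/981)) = 11.45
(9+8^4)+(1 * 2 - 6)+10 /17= 69727 /17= 4101.59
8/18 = 4/9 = 0.44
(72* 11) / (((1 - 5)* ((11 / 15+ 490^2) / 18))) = -53460 / 3601511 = -0.01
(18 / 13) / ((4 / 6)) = 27 / 13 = 2.08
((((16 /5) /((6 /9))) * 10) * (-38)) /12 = -152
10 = 10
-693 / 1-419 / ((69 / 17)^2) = -3420464 / 4761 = -718.43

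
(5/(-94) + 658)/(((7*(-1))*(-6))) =61847/3948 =15.67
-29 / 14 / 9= -29 / 126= -0.23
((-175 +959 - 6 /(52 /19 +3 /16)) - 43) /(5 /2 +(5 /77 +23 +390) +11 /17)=245689950 /138384661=1.78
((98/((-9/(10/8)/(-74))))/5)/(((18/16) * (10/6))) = 14504/135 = 107.44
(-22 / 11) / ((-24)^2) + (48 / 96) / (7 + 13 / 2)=29 / 864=0.03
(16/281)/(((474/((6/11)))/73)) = 1168/244189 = 0.00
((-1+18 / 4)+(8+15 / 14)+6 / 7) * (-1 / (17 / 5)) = -470 / 119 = -3.95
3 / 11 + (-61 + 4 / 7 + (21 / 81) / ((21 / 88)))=-368416 / 6237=-59.07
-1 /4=-0.25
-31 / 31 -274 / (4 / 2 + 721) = -997 / 723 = -1.38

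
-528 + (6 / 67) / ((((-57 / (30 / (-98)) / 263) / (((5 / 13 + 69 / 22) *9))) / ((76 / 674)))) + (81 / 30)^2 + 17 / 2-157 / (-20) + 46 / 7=-1967103674677 / 3955276325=-497.34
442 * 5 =2210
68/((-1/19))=-1292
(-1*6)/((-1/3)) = 18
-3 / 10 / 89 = -3 / 890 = -0.00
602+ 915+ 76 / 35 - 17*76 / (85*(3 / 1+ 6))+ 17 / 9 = 53178 / 35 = 1519.37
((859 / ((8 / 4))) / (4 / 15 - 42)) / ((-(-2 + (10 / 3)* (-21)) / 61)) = -261995 / 30048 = -8.72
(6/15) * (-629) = -1258/5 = -251.60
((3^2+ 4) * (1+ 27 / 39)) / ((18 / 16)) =176 / 9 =19.56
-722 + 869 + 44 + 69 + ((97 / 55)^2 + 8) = 271.11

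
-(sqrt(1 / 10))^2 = -1 / 10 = -0.10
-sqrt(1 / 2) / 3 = -sqrt(2) / 6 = -0.24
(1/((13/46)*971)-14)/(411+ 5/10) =-353352/10388729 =-0.03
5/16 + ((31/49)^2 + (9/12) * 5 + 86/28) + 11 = 712009/38416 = 18.53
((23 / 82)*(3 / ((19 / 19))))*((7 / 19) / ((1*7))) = 69 / 1558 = 0.04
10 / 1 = 10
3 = 3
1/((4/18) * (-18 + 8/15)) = -135/524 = -0.26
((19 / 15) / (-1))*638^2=-7733836 / 15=-515589.07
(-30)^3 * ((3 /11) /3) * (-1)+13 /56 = 1512143 /616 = 2454.78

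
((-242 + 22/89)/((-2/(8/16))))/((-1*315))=-1793/9345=-0.19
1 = 1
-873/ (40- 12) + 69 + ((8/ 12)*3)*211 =12875/ 28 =459.82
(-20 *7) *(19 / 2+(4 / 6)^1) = -4270 / 3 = -1423.33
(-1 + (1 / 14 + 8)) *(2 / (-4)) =-99 / 28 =-3.54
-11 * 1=-11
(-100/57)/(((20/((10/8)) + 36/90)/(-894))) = 74500/779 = 95.64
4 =4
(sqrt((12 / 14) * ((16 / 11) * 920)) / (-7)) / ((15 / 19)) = -304 * sqrt(26565) / 8085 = -6.13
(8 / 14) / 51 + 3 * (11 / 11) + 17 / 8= 14669 / 2856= 5.14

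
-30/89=-0.34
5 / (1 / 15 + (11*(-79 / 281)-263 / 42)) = -295050 / 548071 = -0.54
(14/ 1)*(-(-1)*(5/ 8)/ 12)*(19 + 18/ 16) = 5635/ 384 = 14.67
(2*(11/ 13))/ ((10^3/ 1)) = 11/ 6500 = 0.00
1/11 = 0.09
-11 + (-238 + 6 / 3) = -247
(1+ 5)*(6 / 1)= 36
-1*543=-543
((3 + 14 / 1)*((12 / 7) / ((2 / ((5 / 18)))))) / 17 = 5 / 21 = 0.24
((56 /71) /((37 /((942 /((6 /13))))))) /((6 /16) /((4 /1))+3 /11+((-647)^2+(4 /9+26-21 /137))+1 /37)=49606292736 /477311675622931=0.00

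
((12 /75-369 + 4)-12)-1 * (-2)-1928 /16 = -24767 /50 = -495.34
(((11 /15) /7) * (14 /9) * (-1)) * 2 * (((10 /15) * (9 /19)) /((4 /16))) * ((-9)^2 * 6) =-19008 /95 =-200.08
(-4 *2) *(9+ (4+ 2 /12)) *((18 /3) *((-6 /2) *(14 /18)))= 4424 /3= 1474.67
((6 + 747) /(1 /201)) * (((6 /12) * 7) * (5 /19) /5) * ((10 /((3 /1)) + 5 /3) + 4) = 9535239 /38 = 250927.34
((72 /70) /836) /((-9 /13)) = -13 /7315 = -0.00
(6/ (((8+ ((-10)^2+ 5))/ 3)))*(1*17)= 306/ 113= 2.71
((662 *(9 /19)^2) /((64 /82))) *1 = 1099251 /5776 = 190.31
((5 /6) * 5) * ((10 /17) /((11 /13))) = 1625 /561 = 2.90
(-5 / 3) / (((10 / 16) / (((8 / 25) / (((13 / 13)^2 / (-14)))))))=896 / 75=11.95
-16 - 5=-21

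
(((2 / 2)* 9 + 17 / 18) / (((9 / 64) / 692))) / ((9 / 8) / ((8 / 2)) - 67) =-126840832 / 172935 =-733.46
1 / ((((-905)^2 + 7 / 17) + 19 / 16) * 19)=272 / 4232729465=0.00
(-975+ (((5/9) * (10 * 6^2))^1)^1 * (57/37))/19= -35.10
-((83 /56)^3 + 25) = -28.26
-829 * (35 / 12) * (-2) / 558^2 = 29015 / 1868184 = 0.02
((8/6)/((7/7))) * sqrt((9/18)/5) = 2 * sqrt(10)/15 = 0.42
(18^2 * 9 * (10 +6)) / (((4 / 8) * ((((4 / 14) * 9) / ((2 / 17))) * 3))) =24192 / 17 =1423.06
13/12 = 1.08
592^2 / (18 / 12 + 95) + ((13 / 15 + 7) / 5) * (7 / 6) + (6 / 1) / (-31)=4891183229 / 1346175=3633.39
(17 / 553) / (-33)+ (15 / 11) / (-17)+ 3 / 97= -1511179 / 30092601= -0.05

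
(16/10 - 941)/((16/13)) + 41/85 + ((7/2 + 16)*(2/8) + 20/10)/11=-1036531/1360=-762.16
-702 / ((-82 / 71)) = 24921 / 41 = 607.83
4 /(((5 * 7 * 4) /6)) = 6 /35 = 0.17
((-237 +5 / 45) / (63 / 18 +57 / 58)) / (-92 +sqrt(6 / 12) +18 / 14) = 116522* sqrt(2) / 36288045 +4228084 / 7257609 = 0.59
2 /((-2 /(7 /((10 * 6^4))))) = -7 /12960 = -0.00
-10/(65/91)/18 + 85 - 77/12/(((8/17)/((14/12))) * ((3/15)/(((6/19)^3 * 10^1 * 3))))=2241413/246924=9.08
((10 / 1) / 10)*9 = 9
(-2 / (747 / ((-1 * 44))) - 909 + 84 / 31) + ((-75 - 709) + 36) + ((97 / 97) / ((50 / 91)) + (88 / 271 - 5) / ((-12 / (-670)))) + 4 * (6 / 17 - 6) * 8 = -5585175589708 / 2667107475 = -2094.09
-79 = -79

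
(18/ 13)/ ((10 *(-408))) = -3/ 8840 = -0.00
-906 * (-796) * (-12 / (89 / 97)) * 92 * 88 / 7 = -6796178002944 / 623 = -10908792942.13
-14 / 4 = -7 / 2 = -3.50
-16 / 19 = -0.84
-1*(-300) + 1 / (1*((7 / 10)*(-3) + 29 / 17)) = 19930 / 67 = 297.46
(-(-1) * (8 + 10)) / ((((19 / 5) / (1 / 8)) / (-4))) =-45 / 19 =-2.37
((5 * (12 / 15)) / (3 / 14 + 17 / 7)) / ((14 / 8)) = 32 / 37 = 0.86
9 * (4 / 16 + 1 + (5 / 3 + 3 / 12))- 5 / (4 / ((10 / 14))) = 773 / 28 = 27.61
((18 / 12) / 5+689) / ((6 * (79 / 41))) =282613 / 4740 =59.62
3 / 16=0.19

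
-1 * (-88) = 88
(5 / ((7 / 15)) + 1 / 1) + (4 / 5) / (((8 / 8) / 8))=18.11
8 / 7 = 1.14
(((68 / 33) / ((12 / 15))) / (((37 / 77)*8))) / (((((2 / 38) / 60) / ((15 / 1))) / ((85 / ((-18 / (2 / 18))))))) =-24023125 / 3996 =-6011.79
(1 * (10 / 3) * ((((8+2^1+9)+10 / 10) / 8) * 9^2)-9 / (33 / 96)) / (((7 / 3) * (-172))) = -21411 / 13244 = -1.62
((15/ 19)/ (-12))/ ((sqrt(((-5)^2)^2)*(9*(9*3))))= -1/ 92340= -0.00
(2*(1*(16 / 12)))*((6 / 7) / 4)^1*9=5.14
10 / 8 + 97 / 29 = 533 / 116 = 4.59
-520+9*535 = 4295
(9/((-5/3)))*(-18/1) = 97.20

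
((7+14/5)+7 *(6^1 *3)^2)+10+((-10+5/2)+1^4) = 22813/10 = 2281.30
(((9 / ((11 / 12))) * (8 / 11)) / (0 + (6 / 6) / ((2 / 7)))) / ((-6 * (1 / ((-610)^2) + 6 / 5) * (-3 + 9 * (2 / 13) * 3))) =-92876160 / 378203287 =-0.25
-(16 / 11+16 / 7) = -288 / 77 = -3.74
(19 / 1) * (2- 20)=-342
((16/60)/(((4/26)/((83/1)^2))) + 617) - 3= 188324/15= 12554.93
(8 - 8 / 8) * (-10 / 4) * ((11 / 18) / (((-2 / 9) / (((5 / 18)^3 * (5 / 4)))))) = 240625 / 186624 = 1.29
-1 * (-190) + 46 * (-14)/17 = 2586/17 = 152.12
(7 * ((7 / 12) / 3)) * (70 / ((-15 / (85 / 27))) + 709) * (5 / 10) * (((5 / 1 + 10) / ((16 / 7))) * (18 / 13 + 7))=10513037465 / 404352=25999.72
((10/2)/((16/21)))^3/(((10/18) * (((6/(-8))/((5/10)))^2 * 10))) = 46305/2048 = 22.61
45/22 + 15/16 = 525/176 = 2.98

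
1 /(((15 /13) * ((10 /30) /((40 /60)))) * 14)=13 /105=0.12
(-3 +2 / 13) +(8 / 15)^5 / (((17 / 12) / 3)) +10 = 7.25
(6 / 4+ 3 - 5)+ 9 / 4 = 7 / 4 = 1.75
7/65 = 0.11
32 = 32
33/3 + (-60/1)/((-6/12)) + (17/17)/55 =7206/55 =131.02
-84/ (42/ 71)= -142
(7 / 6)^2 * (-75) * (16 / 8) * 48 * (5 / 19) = -49000 / 19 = -2578.95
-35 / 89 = -0.39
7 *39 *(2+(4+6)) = 3276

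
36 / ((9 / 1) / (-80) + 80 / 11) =31680 / 6301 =5.03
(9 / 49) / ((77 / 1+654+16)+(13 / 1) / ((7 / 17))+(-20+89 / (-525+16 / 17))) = 80181 / 331073393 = 0.00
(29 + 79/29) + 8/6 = 2876/87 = 33.06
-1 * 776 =-776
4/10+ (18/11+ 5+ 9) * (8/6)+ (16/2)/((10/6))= 4298/165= 26.05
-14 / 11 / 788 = -7 / 4334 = -0.00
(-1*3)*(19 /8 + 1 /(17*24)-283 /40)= 9583 /680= 14.09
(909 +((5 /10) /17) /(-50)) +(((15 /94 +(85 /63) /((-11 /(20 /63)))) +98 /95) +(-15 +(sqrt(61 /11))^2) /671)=40476570721395533 /44473026420900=910.14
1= 1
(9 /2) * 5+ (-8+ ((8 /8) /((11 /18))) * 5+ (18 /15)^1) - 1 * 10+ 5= 18.88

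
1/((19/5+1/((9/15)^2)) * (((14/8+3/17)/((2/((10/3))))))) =459/9694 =0.05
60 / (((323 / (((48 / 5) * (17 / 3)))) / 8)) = 1536 / 19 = 80.84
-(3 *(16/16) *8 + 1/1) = -25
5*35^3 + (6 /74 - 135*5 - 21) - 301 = 7894989 /37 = 213378.08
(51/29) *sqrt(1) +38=1153/29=39.76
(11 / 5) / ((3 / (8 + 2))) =7.33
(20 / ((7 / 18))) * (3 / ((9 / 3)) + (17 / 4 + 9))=5130 / 7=732.86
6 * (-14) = -84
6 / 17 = 0.35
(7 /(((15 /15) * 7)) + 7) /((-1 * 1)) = -8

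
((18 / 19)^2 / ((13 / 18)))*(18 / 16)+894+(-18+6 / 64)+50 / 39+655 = 691008061 / 450528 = 1533.77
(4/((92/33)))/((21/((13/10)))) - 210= -337957/1610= -209.91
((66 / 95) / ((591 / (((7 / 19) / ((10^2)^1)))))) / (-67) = -77 / 1191209750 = -0.00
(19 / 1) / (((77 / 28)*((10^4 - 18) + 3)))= 76 / 109835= 0.00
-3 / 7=-0.43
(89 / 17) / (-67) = -89 / 1139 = -0.08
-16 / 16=-1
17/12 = 1.42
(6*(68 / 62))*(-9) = -1836 / 31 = -59.23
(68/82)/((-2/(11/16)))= -187/656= -0.29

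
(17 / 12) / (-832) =-0.00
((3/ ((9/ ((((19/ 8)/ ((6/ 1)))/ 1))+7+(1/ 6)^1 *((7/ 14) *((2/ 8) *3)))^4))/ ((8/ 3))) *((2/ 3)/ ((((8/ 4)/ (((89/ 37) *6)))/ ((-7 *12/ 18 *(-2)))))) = 15962600177664/ 249185497355170357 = 0.00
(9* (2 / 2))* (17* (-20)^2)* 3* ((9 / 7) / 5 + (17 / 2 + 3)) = 15110280 / 7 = 2158611.43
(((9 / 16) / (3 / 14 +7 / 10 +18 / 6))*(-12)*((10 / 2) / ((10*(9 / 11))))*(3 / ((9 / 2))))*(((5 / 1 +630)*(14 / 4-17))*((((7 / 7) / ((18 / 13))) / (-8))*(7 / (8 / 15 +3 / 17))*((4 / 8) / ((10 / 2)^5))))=-136153017 / 158700800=-0.86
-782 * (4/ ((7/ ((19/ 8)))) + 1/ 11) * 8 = -697544/ 77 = -9059.01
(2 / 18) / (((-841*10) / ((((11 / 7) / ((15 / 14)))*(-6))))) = 0.00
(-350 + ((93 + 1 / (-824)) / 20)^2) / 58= -89184329839 / 15752243200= -5.66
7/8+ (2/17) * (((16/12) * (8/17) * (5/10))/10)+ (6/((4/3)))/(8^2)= 526583/554880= 0.95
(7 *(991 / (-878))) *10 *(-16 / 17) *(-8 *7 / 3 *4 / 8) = -15538880 / 22389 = -694.04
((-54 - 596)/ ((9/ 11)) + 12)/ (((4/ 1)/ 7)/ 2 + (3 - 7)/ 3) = 24647/ 33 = 746.88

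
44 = 44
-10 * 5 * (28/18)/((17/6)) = -1400/51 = -27.45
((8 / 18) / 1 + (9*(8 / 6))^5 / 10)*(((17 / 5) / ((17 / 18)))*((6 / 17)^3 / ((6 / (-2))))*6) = -967476096 / 122825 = -7876.87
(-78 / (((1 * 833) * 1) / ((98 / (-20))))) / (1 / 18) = 702 / 85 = 8.26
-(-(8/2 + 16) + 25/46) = 895/46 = 19.46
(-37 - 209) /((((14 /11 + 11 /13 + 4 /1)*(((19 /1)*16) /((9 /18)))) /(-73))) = 4.83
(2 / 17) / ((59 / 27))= 54 / 1003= 0.05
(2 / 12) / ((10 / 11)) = 11 / 60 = 0.18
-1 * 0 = 0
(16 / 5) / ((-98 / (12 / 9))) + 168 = 123448 / 735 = 167.96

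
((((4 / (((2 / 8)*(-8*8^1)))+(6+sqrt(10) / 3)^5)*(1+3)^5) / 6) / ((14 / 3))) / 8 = 79845.69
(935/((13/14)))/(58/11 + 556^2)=71995/22103601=0.00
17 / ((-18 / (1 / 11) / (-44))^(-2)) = 1377 / 4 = 344.25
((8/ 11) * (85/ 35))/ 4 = 0.44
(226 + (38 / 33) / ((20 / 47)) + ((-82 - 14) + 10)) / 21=47093 / 6930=6.80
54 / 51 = 18 / 17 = 1.06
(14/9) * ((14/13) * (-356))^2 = 347763584/1521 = 228641.41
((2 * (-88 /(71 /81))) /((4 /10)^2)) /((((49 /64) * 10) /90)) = -51321600 /3479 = -14751.83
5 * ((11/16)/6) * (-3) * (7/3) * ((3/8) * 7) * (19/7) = -7315/256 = -28.57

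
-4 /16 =-1 /4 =-0.25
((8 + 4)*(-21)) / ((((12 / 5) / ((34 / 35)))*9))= -34 / 3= -11.33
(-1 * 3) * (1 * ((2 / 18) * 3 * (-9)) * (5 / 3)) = 15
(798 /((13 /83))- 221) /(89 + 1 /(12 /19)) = 760332 /14131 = 53.81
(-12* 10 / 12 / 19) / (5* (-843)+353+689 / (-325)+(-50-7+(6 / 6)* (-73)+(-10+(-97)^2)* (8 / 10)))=-250 / 1674413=-0.00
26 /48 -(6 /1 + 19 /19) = -155 /24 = -6.46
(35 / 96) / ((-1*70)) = -1 / 192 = -0.01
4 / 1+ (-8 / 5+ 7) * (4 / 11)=5.96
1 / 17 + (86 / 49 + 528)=441335 / 833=529.81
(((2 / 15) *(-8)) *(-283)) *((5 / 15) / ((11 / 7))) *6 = 384.19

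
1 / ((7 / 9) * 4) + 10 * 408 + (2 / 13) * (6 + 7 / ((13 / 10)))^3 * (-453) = -98754.44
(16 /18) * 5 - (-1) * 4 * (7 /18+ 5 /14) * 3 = 844 /63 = 13.40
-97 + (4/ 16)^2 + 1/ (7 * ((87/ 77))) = -134761/ 1392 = -96.81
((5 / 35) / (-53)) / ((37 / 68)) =-68 / 13727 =-0.00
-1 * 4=-4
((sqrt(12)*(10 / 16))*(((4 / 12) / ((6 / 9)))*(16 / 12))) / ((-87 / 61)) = -305*sqrt(3) / 522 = -1.01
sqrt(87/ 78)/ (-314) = -sqrt(754)/ 8164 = -0.00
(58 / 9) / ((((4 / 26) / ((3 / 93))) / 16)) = 6032 / 279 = 21.62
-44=-44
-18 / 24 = -3 / 4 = -0.75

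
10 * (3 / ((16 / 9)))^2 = 3645 / 128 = 28.48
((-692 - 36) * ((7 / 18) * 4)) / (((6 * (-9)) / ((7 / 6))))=17836 / 729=24.47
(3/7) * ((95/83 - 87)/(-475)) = 3054/39425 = 0.08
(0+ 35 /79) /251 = 35 /19829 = 0.00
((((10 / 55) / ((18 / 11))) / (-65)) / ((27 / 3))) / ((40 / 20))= -1 / 10530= -0.00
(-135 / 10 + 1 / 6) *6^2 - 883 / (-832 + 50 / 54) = -10746879 / 22439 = -478.94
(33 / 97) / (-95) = -33 / 9215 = -0.00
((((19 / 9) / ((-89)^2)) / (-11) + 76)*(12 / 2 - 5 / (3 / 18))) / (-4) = 119195170 / 261393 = 456.00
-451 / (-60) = 451 / 60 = 7.52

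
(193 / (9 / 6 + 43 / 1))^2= 148996 / 7921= 18.81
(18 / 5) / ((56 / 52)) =117 / 35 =3.34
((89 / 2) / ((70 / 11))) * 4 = 979 / 35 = 27.97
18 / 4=9 / 2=4.50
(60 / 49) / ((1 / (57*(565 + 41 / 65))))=25147944 / 637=39478.72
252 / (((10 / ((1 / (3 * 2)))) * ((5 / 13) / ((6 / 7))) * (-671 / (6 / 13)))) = -108 / 16775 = -0.01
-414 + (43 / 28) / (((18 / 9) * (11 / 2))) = -127469 / 308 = -413.86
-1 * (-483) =483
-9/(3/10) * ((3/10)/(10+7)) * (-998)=8982/17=528.35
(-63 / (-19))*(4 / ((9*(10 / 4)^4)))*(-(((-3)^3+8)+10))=4032 / 11875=0.34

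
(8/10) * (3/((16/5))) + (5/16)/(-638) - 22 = -216925/10208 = -21.25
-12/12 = -1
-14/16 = -7/8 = -0.88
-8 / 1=-8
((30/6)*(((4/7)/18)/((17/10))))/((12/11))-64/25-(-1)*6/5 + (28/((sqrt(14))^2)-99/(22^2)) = 1841527/3534300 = 0.52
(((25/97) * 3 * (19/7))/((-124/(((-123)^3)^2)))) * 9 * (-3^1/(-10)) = -26646446006046855/168392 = -158240569659.17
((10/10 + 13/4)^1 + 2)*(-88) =-550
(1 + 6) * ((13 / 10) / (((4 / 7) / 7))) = 4459 / 40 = 111.48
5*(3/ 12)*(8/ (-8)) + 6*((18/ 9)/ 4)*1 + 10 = 47/ 4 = 11.75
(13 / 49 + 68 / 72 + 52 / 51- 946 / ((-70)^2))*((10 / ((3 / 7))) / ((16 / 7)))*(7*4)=2671571 / 4590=582.04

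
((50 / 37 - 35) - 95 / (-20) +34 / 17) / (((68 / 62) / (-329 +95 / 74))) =2992840161 / 372368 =8037.32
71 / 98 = 0.72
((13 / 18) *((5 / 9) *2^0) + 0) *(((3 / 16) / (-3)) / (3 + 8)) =-0.00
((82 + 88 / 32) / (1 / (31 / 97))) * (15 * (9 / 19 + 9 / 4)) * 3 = 97891335 / 29488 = 3319.70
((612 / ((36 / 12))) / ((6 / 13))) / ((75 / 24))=3536 / 25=141.44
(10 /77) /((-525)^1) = -2 /8085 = -0.00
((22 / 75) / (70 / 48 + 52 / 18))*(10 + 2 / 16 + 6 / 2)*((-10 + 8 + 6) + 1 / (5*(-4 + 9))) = 3.58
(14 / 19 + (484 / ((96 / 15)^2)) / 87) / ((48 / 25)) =9232075 / 20312064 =0.45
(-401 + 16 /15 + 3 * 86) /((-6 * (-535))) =-2129 /48150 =-0.04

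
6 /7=0.86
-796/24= -199/6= -33.17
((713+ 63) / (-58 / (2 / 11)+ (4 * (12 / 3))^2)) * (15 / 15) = -776 / 63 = -12.32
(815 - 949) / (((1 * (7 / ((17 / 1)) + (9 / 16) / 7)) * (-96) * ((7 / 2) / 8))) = 18224 / 2811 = 6.48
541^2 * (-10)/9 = -2926810/9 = -325201.11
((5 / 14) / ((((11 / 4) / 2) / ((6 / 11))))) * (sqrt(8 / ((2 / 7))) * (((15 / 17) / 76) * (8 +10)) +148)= 16200 * sqrt(7) / 273581 +17760 / 847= 21.12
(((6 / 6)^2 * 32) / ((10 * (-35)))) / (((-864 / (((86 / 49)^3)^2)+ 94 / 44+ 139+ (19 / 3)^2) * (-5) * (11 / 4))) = 0.00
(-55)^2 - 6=3019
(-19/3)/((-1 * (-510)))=-19/1530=-0.01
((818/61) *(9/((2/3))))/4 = 11043/244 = 45.26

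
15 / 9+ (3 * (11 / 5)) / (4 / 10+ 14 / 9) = 121 / 24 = 5.04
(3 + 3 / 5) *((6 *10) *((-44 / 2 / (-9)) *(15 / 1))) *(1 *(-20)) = -158400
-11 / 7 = -1.57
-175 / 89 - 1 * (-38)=3207 / 89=36.03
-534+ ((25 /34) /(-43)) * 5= -780833 /1462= -534.09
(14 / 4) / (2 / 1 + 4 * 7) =7 / 60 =0.12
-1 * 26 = -26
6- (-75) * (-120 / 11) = -8934 / 11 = -812.18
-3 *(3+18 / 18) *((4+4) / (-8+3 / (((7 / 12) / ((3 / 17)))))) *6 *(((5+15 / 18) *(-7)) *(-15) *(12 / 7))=17992800 / 211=85273.93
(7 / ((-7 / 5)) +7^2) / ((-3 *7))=-44 / 21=-2.10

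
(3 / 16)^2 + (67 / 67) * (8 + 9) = 4361 / 256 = 17.04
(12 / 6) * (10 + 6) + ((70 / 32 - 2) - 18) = 227 / 16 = 14.19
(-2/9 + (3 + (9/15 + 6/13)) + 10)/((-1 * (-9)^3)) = 8096/426465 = 0.02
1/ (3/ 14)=14/ 3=4.67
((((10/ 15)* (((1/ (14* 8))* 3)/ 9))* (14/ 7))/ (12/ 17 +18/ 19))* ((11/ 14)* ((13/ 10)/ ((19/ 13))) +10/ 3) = 547009/ 56518560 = 0.01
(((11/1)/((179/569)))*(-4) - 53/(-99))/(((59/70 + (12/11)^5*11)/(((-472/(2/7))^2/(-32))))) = 19619179338363605/29452397049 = 666131.84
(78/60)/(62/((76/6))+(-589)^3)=-247/38823928180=-0.00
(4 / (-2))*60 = -120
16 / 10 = 8 / 5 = 1.60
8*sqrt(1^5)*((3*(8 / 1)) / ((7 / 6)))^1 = 1152 / 7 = 164.57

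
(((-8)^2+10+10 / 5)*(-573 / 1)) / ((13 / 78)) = -261288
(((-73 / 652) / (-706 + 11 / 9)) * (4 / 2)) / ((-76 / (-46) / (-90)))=-679995 / 39288542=-0.02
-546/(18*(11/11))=-91/3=-30.33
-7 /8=-0.88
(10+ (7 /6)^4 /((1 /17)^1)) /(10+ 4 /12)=53777 /13392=4.02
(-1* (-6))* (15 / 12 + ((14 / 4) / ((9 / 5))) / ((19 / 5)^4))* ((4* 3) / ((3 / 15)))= 59081950 / 130321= 453.36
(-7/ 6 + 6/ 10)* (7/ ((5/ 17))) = -2023/ 150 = -13.49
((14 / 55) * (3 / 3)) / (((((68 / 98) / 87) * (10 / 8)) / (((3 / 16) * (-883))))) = -79048809 / 18700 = -4227.21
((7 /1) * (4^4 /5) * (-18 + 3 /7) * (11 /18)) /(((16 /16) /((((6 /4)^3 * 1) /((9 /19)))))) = -137104 /5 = -27420.80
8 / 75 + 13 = 983 / 75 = 13.11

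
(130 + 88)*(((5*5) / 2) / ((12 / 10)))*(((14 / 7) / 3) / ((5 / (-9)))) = -2725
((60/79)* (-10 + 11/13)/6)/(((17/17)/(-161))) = 191590/1027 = 186.55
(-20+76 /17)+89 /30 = -6407 /510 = -12.56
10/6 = 5/3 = 1.67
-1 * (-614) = 614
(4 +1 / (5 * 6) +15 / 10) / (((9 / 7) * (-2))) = -581 / 270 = -2.15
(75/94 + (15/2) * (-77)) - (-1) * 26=-25883/47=-550.70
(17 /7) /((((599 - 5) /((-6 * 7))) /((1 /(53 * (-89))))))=17 /466983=0.00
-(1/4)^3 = -1/64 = -0.02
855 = 855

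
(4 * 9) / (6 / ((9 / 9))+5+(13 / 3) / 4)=432 / 145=2.98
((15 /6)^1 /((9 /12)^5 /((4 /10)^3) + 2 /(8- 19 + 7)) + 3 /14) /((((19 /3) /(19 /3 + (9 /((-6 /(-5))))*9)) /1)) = 161941751 /13980428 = 11.58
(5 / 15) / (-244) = -1 / 732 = -0.00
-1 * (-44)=44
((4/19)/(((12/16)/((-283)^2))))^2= 1642047467776/3249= 505400882.66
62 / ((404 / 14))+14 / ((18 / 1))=2660 / 909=2.93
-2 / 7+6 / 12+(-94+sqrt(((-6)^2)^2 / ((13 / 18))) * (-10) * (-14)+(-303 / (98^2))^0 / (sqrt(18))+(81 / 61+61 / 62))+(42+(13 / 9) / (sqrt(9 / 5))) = -654887 / 13237+sqrt(2) / 6+13 * sqrt(5) / 27+15120 * sqrt(26) / 13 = 5882.39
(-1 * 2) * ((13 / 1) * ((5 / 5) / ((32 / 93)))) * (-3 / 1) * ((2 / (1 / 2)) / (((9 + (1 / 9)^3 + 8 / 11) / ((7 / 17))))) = 203594391 / 5304952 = 38.38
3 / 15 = 1 / 5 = 0.20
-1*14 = -14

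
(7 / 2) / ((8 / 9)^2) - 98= -11977 / 128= -93.57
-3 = -3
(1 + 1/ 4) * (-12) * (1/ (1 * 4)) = -15/ 4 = -3.75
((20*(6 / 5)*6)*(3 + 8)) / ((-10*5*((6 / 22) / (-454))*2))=659208 / 25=26368.32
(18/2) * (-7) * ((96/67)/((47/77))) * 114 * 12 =-637072128/3149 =-202309.35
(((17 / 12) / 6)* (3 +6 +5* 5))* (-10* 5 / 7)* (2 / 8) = -7225 / 504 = -14.34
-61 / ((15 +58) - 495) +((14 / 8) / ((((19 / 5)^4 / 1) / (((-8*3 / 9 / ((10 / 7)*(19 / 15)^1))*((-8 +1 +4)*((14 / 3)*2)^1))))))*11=4131557039 / 1044913778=3.95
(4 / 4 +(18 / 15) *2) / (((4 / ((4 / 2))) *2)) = 17 / 20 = 0.85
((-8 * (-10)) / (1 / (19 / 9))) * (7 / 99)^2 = 74480 / 88209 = 0.84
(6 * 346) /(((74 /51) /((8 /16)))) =26469 /37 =715.38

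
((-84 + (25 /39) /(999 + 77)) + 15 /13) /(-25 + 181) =-3476531 /6546384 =-0.53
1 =1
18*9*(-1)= -162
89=89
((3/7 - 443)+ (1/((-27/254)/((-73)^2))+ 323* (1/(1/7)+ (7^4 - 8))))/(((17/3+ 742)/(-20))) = -2739083840/141309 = -19383.65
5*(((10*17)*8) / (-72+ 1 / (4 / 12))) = -6800 / 69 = -98.55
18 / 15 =6 / 5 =1.20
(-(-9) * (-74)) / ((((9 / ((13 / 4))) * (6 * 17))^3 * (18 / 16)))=-81289 / 3094482528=-0.00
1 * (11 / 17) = 11 / 17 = 0.65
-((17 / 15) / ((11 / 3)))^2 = -289 / 3025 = -0.10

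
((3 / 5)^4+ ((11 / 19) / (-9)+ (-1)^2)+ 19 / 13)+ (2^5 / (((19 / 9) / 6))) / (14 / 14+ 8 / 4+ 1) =35100688 / 1389375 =25.26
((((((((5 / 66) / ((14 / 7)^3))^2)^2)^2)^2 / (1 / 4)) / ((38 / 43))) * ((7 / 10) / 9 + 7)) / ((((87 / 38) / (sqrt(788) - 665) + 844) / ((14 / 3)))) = 24241302490234375 * sqrt(197) / 2662652627985016277895177015938257262877952568758955409408 + 11834528317264373779296875 / 15975915767910097667371062095629543577267715412553732456448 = 0.00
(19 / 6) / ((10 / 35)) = 133 / 12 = 11.08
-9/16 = -0.56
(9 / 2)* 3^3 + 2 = 247 / 2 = 123.50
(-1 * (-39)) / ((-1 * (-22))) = 39 / 22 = 1.77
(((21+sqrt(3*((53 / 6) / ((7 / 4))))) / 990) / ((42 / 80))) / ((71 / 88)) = 32*sqrt(742) / 93933+32 / 639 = 0.06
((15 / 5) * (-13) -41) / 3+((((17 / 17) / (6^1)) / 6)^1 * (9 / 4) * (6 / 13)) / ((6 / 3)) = -16631 / 624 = -26.65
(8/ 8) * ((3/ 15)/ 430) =1/ 2150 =0.00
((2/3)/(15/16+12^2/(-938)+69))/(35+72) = 15008/168094539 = 0.00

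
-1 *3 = -3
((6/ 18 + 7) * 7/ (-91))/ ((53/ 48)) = -352/ 689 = -0.51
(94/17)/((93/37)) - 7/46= 148921/72726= 2.05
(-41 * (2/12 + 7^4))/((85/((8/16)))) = -590687/1020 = -579.10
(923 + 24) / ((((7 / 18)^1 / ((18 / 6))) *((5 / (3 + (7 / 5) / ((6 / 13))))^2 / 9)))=837666009 / 8750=95733.26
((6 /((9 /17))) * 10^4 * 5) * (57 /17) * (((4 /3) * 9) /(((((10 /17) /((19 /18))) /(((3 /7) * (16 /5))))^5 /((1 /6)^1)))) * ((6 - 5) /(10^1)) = 2188850739905069056 /63814078125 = 34300436.58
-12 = -12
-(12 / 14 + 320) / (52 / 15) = -16845 / 182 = -92.55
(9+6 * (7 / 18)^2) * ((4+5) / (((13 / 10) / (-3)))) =-2675 / 13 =-205.77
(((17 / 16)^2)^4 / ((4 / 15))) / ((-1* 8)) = -104636361615 / 137438953472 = -0.76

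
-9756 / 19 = -513.47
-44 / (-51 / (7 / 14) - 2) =11 / 26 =0.42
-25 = -25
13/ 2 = 6.50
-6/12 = -1/2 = -0.50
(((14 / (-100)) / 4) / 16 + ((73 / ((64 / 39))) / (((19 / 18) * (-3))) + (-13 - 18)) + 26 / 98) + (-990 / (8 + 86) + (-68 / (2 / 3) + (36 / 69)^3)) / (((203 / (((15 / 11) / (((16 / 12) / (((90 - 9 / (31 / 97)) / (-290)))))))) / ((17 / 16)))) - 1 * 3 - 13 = -14817579325036140999 / 244287589651582400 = -60.66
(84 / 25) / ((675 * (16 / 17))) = 119 / 22500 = 0.01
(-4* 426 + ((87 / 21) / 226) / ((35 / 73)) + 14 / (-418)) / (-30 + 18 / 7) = 19719195457 / 317412480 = 62.12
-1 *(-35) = 35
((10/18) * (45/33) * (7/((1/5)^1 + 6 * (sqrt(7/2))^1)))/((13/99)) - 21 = -862302/40937 + 39375 * sqrt(14)/40937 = -17.47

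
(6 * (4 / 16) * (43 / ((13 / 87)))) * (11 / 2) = 123453 / 52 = 2374.10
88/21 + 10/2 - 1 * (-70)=1663/21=79.19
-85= -85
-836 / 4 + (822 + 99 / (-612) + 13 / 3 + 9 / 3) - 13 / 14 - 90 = 755759 / 1428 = 529.24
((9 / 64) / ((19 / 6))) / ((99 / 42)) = 63 / 3344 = 0.02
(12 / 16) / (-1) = -3 / 4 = -0.75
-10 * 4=-40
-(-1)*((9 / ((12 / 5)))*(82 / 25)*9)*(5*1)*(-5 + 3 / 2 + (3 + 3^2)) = 18819 / 4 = 4704.75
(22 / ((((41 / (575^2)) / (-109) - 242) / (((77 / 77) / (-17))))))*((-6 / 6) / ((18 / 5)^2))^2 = 247762109375 / 7781915334554136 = 0.00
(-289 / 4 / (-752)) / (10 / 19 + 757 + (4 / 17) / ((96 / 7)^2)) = 3360492 / 26496059885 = 0.00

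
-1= -1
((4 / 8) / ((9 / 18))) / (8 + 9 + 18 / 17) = 17 / 307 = 0.06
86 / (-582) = -43 / 291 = -0.15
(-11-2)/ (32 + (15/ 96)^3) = -425984/ 1048701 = -0.41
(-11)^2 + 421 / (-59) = 6718 / 59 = 113.86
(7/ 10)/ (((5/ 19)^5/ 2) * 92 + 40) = 17332693/ 991877100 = 0.02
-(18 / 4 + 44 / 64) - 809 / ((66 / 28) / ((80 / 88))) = -317.20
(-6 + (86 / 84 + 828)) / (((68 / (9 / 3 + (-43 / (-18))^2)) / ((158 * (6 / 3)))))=1100509579 / 33048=33300.34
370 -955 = -585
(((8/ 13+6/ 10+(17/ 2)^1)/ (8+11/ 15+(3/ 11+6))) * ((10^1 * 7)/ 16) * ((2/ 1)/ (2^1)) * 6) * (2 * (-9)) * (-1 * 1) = 305.91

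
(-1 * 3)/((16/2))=-3/8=-0.38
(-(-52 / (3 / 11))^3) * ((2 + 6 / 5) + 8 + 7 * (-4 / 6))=18340626304 / 405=45285497.05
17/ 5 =3.40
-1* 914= -914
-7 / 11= -0.64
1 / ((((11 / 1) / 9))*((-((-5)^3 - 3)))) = 9 / 1408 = 0.01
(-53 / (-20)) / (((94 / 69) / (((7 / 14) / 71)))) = 3657 / 266960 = 0.01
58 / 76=29 / 38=0.76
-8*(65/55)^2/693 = -1352/83853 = -0.02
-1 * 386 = -386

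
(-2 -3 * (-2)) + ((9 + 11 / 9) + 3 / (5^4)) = 80027 / 5625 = 14.23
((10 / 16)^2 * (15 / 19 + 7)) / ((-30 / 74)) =-6845 / 912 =-7.51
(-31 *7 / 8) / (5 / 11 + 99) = -2387 / 8752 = -0.27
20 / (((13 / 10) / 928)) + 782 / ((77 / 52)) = 14819832 / 1001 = 14805.03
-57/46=-1.24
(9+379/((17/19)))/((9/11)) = 80894/153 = 528.72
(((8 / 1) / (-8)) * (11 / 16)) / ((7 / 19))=-209 / 112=-1.87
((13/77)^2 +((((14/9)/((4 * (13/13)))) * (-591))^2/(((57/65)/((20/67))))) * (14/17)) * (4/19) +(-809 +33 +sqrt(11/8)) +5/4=sqrt(22)/4 +616824409176485/263291071428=2343.92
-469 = -469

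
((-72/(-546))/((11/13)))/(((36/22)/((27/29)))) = 18/203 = 0.09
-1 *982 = -982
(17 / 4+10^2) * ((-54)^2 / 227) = 303993 / 227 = 1339.18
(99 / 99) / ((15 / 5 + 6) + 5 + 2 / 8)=4 / 57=0.07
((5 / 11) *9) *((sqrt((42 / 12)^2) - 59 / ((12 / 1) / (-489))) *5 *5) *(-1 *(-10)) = 54174375 / 22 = 2462471.59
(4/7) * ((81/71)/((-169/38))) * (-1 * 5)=61560/83993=0.73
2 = 2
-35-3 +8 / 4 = -36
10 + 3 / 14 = 143 / 14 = 10.21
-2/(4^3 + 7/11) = -22/711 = -0.03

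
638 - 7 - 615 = 16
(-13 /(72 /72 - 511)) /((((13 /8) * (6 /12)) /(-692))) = -5536 /255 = -21.71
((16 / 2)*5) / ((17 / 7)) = 280 / 17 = 16.47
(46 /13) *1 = 46 /13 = 3.54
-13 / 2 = -6.50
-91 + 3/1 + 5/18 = -1579/18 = -87.72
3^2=9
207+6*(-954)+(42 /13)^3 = -12046761 /2197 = -5483.28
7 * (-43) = -301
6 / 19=0.32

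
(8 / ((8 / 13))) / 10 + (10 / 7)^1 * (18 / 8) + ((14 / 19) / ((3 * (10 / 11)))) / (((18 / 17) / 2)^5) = 1297098217 / 117802755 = 11.01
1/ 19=0.05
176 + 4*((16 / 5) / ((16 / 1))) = 884 / 5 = 176.80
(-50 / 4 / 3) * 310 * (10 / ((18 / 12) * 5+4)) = -77500 / 69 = -1123.19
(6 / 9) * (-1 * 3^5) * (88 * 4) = -57024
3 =3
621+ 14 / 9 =622.56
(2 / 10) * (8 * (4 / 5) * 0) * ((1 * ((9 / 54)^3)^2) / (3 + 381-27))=0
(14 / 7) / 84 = 1 / 42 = 0.02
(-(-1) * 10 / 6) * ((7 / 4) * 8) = 70 / 3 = 23.33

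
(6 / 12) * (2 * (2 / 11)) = 2 / 11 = 0.18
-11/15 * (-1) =11/15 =0.73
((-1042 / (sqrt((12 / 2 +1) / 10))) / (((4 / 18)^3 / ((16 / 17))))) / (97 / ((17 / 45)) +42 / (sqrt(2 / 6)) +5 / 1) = -845075025 * sqrt(70) / 15988973 +19370259 * sqrt(210) / 2284139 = -319.31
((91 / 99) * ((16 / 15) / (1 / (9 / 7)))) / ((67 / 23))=4784 / 11055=0.43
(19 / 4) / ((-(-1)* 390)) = 19 / 1560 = 0.01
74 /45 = 1.64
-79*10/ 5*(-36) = 5688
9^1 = 9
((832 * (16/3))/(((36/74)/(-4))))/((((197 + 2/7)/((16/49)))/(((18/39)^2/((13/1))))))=-4849664/4901169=-0.99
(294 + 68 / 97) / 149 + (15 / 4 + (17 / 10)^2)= 3113848 / 361325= 8.62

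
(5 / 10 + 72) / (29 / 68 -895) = -4930 / 60831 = -0.08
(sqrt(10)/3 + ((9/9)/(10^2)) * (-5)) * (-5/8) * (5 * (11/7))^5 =-18792.17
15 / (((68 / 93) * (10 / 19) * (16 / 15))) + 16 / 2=96923 / 2176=44.54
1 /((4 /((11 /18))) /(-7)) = -77 /72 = -1.07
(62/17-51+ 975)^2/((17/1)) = 248692900/4913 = 50619.36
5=5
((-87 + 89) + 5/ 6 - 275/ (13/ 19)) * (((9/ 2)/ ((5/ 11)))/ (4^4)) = -1027257/ 66560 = -15.43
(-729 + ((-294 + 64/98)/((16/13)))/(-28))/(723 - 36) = -7908073/7540512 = -1.05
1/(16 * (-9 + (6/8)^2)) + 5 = 674/135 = 4.99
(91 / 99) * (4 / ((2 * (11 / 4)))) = 728 / 1089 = 0.67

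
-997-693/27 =-3068/3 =-1022.67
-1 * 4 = -4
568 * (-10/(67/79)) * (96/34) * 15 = -323078400/1139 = -283650.92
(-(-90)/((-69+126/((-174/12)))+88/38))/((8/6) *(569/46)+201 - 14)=-180090/30691409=-0.01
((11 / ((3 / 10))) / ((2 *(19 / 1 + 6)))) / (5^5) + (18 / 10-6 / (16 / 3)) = 0.68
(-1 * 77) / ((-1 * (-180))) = -77 / 180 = -0.43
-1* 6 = -6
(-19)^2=361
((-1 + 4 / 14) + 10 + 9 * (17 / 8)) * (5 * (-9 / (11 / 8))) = -71595 / 77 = -929.81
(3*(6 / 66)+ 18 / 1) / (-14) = -201 / 154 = -1.31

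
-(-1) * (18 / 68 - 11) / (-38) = 365 / 1292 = 0.28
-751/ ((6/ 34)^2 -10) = 217039/ 2881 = 75.33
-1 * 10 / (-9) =10 / 9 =1.11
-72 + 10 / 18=-643 / 9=-71.44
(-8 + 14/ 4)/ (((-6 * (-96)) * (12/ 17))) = -17/ 1536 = -0.01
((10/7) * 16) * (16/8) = 320/7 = 45.71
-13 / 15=-0.87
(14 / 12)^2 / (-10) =-49 / 360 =-0.14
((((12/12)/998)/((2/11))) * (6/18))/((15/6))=11/14970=0.00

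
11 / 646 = 0.02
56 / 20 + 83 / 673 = 2.92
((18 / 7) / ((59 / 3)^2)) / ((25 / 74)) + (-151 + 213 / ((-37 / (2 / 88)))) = -149862509711 / 991736900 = -151.11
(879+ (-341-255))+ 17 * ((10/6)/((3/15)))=1274/3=424.67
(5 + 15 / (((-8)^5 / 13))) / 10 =0.50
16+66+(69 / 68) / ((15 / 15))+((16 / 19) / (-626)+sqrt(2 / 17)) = sqrt(34) / 17+33570271 / 404396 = 83.36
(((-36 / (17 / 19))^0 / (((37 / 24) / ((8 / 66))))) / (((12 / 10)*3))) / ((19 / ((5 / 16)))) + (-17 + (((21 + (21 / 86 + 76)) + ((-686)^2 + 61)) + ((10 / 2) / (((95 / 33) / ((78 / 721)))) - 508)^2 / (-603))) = 1862823647115301867765 / 3960845515201806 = 470309.59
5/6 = 0.83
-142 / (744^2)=-71 / 276768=-0.00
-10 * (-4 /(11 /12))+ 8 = 568 /11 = 51.64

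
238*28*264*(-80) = -140743680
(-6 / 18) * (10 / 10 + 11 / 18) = -29 / 54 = -0.54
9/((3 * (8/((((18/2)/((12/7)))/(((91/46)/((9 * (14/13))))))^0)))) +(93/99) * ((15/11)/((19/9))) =18057/18392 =0.98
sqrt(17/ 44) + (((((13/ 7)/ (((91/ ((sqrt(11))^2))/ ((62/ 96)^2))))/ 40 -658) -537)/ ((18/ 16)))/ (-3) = sqrt(187)/ 22 + 5396418229/ 15240960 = 354.69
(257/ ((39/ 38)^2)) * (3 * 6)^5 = 77914866816/ 169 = 461034714.89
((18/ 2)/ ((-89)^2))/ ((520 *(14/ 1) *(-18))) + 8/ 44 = 230659509/ 1268627360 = 0.18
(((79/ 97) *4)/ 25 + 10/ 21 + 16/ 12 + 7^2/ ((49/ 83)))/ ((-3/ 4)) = -113.25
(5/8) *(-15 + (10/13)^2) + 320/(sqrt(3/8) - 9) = -2600197/58136 - 128 *sqrt(6)/129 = -47.16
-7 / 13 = -0.54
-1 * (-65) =65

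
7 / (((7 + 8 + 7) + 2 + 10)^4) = 7 / 1336336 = 0.00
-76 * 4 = -304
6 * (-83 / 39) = -166 / 13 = -12.77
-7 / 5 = -1.40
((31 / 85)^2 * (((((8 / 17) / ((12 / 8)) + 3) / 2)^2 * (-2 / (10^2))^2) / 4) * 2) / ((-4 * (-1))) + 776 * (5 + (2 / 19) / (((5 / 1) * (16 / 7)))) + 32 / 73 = 8106336589038356827 / 2085185286000000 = 3887.59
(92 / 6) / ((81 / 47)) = 2162 / 243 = 8.90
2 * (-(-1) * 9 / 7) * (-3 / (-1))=54 / 7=7.71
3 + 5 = 8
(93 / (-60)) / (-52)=31 / 1040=0.03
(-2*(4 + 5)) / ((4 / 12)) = -54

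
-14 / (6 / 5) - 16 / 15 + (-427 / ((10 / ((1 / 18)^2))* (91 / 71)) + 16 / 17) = -11.89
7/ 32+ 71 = 2279/ 32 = 71.22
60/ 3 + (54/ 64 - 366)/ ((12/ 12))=-11045/ 32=-345.16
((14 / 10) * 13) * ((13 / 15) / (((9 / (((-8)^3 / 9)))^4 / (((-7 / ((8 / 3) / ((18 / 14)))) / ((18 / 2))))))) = -10161892622336 / 1076168025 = -9442.66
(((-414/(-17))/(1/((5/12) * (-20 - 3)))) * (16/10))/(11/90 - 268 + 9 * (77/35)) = 571320/379559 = 1.51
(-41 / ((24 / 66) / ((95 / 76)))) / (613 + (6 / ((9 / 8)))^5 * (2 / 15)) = -8219475 / 69304592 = -0.12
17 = 17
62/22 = 31/11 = 2.82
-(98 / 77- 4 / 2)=8 / 11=0.73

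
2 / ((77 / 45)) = 90 / 77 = 1.17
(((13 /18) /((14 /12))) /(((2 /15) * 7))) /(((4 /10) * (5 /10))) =325 /98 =3.32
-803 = -803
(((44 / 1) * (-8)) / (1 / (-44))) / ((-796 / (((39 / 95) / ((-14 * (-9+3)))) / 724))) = -3146 / 23952635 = -0.00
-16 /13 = -1.23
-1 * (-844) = 844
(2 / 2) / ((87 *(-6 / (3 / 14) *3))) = -1 / 7308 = -0.00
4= 4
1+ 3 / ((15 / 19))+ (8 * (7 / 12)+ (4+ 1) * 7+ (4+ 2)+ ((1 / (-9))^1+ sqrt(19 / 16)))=sqrt(19) / 4+ 2266 / 45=51.45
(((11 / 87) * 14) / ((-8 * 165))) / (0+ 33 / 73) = -511 / 172260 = -0.00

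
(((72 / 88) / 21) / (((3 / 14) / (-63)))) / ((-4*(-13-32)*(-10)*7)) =1 / 1100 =0.00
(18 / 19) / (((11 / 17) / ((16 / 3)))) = 1632 / 209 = 7.81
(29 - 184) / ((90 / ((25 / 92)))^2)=-0.00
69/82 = 0.84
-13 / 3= -4.33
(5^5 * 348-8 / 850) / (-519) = -462187496 / 220575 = -2095.38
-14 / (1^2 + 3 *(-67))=7 / 100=0.07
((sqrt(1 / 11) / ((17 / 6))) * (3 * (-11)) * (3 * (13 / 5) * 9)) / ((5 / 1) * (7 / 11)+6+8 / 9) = -625482 * sqrt(11) / 84745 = -24.48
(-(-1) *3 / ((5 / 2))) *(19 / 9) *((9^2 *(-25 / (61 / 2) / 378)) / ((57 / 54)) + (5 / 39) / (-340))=-0.42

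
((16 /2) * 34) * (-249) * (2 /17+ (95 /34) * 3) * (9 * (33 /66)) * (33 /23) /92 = -21372417 /529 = -40401.54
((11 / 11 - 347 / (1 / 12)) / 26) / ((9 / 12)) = -8326 / 39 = -213.49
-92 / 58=-46 / 29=-1.59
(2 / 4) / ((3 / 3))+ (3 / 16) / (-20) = 157 / 320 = 0.49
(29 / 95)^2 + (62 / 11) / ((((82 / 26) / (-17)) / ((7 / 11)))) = -861451649 / 44773025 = -19.24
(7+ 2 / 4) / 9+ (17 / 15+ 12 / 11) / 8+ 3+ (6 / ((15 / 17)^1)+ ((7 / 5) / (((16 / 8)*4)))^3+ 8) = 13317373 / 704000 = 18.92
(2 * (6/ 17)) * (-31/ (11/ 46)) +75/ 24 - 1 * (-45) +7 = -54429/ 1496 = -36.38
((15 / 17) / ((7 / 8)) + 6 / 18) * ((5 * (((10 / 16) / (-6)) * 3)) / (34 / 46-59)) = 55085 / 1530816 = 0.04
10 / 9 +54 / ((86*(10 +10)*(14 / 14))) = 8843 / 7740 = 1.14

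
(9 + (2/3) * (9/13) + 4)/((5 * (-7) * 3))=-5/39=-0.13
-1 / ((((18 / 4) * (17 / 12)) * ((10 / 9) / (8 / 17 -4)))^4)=-429981696 / 6975757441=-0.06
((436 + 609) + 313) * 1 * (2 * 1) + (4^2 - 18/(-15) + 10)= 13716/5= 2743.20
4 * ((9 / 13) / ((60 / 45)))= 27 / 13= 2.08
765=765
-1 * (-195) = 195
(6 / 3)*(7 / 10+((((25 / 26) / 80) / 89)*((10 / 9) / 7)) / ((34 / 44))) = 34697491 / 24782940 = 1.40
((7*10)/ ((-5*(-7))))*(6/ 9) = 4/ 3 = 1.33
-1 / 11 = -0.09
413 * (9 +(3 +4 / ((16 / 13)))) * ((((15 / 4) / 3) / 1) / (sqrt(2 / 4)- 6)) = -377895 / 284- 125965 * sqrt(2) / 1136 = -1487.43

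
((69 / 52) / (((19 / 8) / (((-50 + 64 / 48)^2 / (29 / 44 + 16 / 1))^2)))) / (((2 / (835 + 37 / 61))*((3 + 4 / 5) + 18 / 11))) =2466102594144527360 / 2841462010413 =867899.20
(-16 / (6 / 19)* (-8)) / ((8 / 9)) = 456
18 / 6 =3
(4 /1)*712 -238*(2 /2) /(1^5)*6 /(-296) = 2852.82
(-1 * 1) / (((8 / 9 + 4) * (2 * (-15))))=3 / 440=0.01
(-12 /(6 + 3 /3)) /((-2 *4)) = 3 /14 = 0.21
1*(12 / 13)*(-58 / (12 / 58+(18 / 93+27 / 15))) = -1042840 / 42861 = -24.33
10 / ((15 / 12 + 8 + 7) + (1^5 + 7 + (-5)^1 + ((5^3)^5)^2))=40 / 3725290298461914062577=0.00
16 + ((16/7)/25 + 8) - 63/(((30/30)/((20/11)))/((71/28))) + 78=-362599/1925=-188.36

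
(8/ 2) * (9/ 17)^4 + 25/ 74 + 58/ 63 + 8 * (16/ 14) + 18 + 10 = 38.72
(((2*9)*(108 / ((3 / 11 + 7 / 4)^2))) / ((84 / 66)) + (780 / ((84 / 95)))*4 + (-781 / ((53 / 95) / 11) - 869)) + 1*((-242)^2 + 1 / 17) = 329706801459 / 7136821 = 46197.99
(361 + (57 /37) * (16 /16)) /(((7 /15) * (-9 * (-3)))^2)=335350 /146853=2.28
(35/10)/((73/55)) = 385/146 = 2.64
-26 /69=-0.38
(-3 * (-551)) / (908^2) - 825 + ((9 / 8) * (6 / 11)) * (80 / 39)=-97117500501 / 117898352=-823.74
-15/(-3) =5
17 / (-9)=-17 / 9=-1.89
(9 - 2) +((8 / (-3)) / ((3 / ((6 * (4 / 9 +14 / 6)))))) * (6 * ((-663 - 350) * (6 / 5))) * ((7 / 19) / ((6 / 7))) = 7943117 / 171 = 46450.98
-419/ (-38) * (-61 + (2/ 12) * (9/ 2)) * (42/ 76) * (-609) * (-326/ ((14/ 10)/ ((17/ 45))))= -56802000227/ 2888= -19668282.63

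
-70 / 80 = -7 / 8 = -0.88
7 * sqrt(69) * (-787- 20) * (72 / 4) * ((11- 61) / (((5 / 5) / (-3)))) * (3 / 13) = -45756900 * sqrt(69) / 13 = -29237335.19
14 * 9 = 126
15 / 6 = 5 / 2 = 2.50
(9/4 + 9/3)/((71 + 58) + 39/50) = 25/618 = 0.04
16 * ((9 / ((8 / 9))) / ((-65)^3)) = -0.00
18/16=1.12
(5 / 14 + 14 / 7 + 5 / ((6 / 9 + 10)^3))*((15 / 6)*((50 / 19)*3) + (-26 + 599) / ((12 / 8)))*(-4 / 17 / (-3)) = 81062011 / 1089536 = 74.40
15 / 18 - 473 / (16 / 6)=-4237 / 24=-176.54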